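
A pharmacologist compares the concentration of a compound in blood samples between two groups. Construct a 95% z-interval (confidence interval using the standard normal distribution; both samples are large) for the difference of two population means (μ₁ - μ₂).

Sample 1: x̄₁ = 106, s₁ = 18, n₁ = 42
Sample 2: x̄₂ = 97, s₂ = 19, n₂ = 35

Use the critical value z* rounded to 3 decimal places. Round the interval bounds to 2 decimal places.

Both samples are large (n₁ = 42 ≥ 30, n₂ = 35 ≥ 30), so a z-interval for the difference of means applies.

Point estimate: x̄₁ - x̄₂ = 106 - 97 = 9

Standard error: SE = √(s₁²/n₁ + s₂²/n₂)
= √(18²/42 + 19²/35)
= √(7.714286 + 10.314286)
= 4.246007

For 95% confidence, z* = 1.96 (from standard normal table)
Margin of error: E = z* × SE = 1.96 × 4.246007 = 8.3222

Z-interval: (x̄₁ - x̄₂) ± E = 9 ± 8.3222 = (0.6778, 17.3222)

Rounded to 2 decimal places:

(0.68, 17.32)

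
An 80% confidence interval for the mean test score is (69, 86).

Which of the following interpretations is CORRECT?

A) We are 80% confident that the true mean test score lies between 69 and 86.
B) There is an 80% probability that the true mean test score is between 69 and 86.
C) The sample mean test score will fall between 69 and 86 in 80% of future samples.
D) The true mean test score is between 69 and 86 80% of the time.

A confidence interval represents our confidence in the procedure, not a probability statement about the parameter.

Key concept: If we repeated this sampling process many times and computed an 80% CI each time, about 80% of those intervals would contain the true population parameter.

For this specific interval (69, 86):
- Midpoint (point estimate): 77.5
- Margin of error: 8.5

The correct interpretation is the one stating confidence that the true parameter lies in the interval — option A.

A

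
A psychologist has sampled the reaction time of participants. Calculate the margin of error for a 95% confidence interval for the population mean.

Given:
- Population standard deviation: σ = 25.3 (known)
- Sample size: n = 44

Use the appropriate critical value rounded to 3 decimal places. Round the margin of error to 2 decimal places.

The population standard deviation σ is known, so use the z-interval margin of error formula.

For 95% confidence, z* = 1.96 (from standard normal table)

Margin of error formula for z-interval: E = z* × σ/√n

E = 1.96 × 25.3/√44
  = 1.96 × 3.814119
  = 7.4757

Rounded to 2 decimal places:

7.48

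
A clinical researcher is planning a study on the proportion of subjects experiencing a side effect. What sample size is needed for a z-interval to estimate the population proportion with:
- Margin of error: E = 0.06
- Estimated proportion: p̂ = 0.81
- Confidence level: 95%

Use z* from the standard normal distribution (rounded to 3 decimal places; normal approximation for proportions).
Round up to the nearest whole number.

Using z* for proportion z-interval (normal approximation).

For 95% confidence, z* = 1.96 (from standard normal table)

Sample size formula for proportion z-interval: n = z*²p̂(1-p̂)/E²

n = 1.96² × 0.81 × 0.19 / 0.06²
  = 3.8416 × 0.1539 / 0.0036
  = 164.2284

Round up to the nearest whole number: n = 165

165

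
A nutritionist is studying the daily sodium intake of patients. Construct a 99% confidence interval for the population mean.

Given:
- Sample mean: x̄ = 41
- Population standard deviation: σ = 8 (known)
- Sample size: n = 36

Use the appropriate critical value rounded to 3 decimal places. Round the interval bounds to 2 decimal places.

The population standard deviation σ is known, so use a z-interval (standard normal critical value).

For 99% confidence, z* = 2.576 (from standard normal table)

Standard error: SE = σ/√n = 8/√36 = 1.333333

Margin of error: E = z* × SE = 2.576 × 1.333333 = 3.4347

Z-interval: x̄ ± E = 41 ± 3.4347 = (37.5653, 44.4347)

Rounded to 2 decimal places:

(37.57, 44.43)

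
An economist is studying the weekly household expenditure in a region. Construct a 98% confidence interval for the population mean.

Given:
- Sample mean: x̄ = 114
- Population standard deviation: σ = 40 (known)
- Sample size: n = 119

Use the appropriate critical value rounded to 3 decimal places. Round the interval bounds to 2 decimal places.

The population standard deviation σ is known, so use a z-interval (standard normal critical value).

For 98% confidence, z* = 2.326 (from standard normal table)

Standard error: SE = σ/√n = 40/√119 = 3.666794

Margin of error: E = z* × SE = 2.326 × 3.666794 = 8.5290

Z-interval: x̄ ± E = 114 ± 8.5290 = (105.4710, 122.5290)

Rounded to 2 decimal places:

(105.47, 122.53)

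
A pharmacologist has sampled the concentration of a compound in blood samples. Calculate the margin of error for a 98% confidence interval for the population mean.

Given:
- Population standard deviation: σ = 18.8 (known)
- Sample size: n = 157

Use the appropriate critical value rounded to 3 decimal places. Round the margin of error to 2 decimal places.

The population standard deviation σ is known, so use the z-interval margin of error formula.

For 98% confidence, z* = 2.326 (from standard normal table)

Margin of error formula for z-interval: E = z* × σ/√n

E = 2.326 × 18.8/√157
  = 2.326 × 1.500403
  = 3.4899

Rounded to 2 decimal places:

3.49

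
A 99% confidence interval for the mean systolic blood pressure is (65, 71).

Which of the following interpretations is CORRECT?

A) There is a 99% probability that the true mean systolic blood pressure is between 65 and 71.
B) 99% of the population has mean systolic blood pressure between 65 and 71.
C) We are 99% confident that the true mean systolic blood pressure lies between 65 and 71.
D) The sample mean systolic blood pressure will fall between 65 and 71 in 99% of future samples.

A confidence interval represents our confidence in the procedure, not a probability statement about the parameter.

Key concept: If we repeated this sampling process many times and computed a 99% CI each time, about 99% of those intervals would contain the true population parameter.

For this specific interval (65, 71):
- Midpoint (point estimate): 68
- Margin of error: 3

The correct interpretation is the one stating confidence that the true parameter lies in the interval — option C.

C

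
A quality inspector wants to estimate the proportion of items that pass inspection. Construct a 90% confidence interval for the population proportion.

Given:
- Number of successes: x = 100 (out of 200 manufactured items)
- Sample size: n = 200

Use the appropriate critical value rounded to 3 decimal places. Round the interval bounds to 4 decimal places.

Sample proportion: p̂ = 100/200 = 0.500000

Check conditions for normal approximation:
  np̂ = 100 ≥ 10 ✓
  n(1-p̂) = 100 ≥ 10 ✓

The sample is large enough, so use a z-interval (normal approximation) for the proportion.

For 90% confidence, z* = 1.645 (from standard normal table)

Standard error: SE = √(p̂(1-p̂)/n) = √(0.500000×0.500000/200) = 0.03535534

Margin of error: E = z* × SE = 1.645 × 0.03535534 = 0.058160

Z-interval: p̂ ± E = 0.500000 ± 0.058160 = (0.441840, 0.558160)

Rounded to 4 decimal places:

(0.4418, 0.5582)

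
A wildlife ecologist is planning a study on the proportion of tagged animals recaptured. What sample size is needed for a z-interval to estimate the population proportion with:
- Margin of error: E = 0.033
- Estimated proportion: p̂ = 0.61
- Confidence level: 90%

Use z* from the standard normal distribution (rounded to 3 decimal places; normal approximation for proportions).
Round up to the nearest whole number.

Using z* for proportion z-interval (normal approximation).

For 90% confidence, z* = 1.645 (from standard normal table)

Sample size formula for proportion z-interval: n = z*²p̂(1-p̂)/E²

n = 1.645² × 0.61 × 0.39 / 0.033²
  = 2.706025 × 0.2379 / 0.001089
  = 591.1509

Round up to the nearest whole number: n = 592

592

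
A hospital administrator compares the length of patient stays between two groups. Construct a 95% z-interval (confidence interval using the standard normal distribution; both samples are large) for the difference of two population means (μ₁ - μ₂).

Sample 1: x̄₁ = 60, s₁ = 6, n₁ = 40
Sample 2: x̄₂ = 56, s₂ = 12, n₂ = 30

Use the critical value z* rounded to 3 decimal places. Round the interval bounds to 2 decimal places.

Both samples are large (n₁ = 40 ≥ 30, n₂ = 30 ≥ 30), so a z-interval for the difference of means applies.

Point estimate: x̄₁ - x̄₂ = 60 - 56 = 4

Standard error: SE = √(s₁²/n₁ + s₂²/n₂)
= √(6²/40 + 12²/30)
= √(0.900000 + 4.800000)
= 2.387467

For 95% confidence, z* = 1.96 (from standard normal table)
Margin of error: E = z* × SE = 1.96 × 2.387467 = 4.6794

Z-interval: (x̄₁ - x̄₂) ± E = 4 ± 4.6794 = (-0.6794, 8.6794)

Rounded to 2 decimal places:

(-0.68, 8.68)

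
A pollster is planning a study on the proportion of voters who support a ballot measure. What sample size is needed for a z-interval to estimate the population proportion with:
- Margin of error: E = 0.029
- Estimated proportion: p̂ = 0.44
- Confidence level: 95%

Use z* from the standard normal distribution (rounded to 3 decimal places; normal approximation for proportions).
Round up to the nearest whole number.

Using z* for proportion z-interval (normal approximation).

For 95% confidence, z* = 1.96 (from standard normal table)

Sample size formula for proportion z-interval: n = z*²p̂(1-p̂)/E²

n = 1.96² × 0.44 × 0.56 / 0.029²
  = 3.8416 × 0.2464 / 0.000841
  = 1125.5294

Round up to the nearest whole number: n = 1126

1126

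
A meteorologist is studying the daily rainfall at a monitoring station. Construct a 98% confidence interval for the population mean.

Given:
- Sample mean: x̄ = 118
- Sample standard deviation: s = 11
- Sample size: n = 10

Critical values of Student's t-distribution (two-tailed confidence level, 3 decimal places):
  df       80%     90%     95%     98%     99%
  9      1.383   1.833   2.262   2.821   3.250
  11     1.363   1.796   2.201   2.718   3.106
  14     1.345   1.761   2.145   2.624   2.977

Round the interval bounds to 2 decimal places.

The population standard deviation σ is unknown (only the sample standard deviation s is given), so use a t-interval with df = n - 1 = 10 - 1 = 9.

For 98% confidence with df = 9, t* = 2.821 (from t-table)

Standard error: SE = s/√n = 11/√10 = 3.478505

Margin of error: E = t* × SE = 2.821 × 3.478505 = 9.8129

T-interval: x̄ ± E = 118 ± 9.8129 = (108.1871, 127.8129)

Rounded to 2 decimal places:

(108.19, 127.81)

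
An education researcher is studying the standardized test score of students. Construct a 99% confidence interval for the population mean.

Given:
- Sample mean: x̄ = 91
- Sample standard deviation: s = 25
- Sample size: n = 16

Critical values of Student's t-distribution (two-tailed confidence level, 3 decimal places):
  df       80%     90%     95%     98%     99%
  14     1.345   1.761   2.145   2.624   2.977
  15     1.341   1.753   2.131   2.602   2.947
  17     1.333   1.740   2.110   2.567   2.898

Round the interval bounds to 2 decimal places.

The population standard deviation σ is unknown (only the sample standard deviation s is given), so use a t-interval with df = n - 1 = 16 - 1 = 15.

For 99% confidence with df = 15, t* = 2.947 (from t-table)

Standard error: SE = s/√n = 25/√16 = 6.250000

Margin of error: E = t* × SE = 2.947 × 6.250000 = 18.4187

T-interval: x̄ ± E = 91 ± 18.4187 = (72.5812, 109.4188)

Rounded to 2 decimal places:

(72.58, 109.42)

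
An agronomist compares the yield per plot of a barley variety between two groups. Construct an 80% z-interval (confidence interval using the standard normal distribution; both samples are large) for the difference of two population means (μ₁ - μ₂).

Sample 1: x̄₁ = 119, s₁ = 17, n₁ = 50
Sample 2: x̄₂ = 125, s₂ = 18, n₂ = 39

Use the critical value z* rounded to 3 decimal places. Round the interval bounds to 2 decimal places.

Both samples are large (n₁ = 50 ≥ 30, n₂ = 39 ≥ 30), so a z-interval for the difference of means applies.

Point estimate: x̄₁ - x̄₂ = 119 - 125 = -6

Standard error: SE = √(s₁²/n₁ + s₂²/n₂)
= √(17²/50 + 18²/39)
= √(5.780000 + 8.307692)
= 3.753357

For 80% confidence, z* = 1.282 (from standard normal table)
Margin of error: E = z* × SE = 1.282 × 3.753357 = 4.8118

Z-interval: (x̄₁ - x̄₂) ± E = -6 ± 4.8118 = (-10.8118, -1.1882)

Rounded to 2 decimal places:

(-10.81, -1.19)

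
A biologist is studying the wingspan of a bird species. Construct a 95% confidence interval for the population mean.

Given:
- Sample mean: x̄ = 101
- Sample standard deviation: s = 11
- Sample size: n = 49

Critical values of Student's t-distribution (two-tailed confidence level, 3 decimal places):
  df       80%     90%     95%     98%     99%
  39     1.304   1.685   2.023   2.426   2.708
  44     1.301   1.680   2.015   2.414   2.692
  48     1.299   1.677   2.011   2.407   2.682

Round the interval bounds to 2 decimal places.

The population standard deviation σ is unknown (only the sample standard deviation s is given), so use a t-interval with df = n - 1 = 49 - 1 = 48.

For 95% confidence with df = 48, t* = 2.011 (from t-table)

Standard error: SE = s/√n = 11/√49 = 1.571429

Margin of error: E = t* × SE = 2.011 × 1.571429 = 3.1601

T-interval: x̄ ± E = 101 ± 3.1601 = (97.8399, 104.1601)

Rounded to 2 decimal places:

(97.84, 104.16)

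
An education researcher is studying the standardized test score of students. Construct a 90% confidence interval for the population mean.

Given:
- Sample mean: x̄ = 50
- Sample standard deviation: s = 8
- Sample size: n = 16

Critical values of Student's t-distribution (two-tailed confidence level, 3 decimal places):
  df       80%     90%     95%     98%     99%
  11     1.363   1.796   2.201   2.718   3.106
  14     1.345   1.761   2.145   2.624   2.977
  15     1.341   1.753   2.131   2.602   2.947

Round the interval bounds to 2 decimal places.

The population standard deviation σ is unknown (only the sample standard deviation s is given), so use a t-interval with df = n - 1 = 16 - 1 = 15.

For 90% confidence with df = 15, t* = 1.753 (from t-table)

Standard error: SE = s/√n = 8/√16 = 2.000000

Margin of error: E = t* × SE = 1.753 × 2.000000 = 3.5060

T-interval: x̄ ± E = 50 ± 3.5060 = (46.4940, 53.5060)

Rounded to 2 decimal places:

(46.49, 53.51)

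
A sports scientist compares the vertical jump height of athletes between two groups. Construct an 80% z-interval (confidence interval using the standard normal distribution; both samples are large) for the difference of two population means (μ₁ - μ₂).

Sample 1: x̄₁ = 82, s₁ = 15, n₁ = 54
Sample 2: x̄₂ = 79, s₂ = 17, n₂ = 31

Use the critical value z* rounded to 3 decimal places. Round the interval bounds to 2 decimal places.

Both samples are large (n₁ = 54 ≥ 30, n₂ = 31 ≥ 30), so a z-interval for the difference of means applies.

Point estimate: x̄₁ - x̄₂ = 82 - 79 = 3

Standard error: SE = √(s₁²/n₁ + s₂²/n₂)
= √(15²/54 + 17²/31)
= √(4.166667 + 9.322581)
= 3.672771

For 80% confidence, z* = 1.282 (from standard normal table)
Margin of error: E = z* × SE = 1.282 × 3.672771 = 4.7085

Z-interval: (x̄₁ - x̄₂) ± E = 3 ± 4.7085 = (-1.7085, 7.7085)

Rounded to 2 decimal places:

(-1.71, 7.71)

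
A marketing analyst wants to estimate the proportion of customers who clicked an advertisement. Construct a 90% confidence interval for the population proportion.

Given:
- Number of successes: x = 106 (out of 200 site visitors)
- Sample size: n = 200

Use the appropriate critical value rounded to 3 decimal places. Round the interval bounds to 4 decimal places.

Sample proportion: p̂ = 106/200 = 0.530000

Check conditions for normal approximation:
  np̂ = 106 ≥ 10 ✓
  n(1-p̂) = 94 ≥ 10 ✓

The sample is large enough, so use a z-interval (normal approximation) for the proportion.

For 90% confidence, z* = 1.645 (from standard normal table)

Standard error: SE = √(p̂(1-p̂)/n) = √(0.530000×0.470000/200) = 0.03529164

Margin of error: E = z* × SE = 1.645 × 0.03529164 = 0.058055

Z-interval: p̂ ± E = 0.530000 ± 0.058055 = (0.471945, 0.588055)

Rounded to 4 decimal places:

(0.4719, 0.5881)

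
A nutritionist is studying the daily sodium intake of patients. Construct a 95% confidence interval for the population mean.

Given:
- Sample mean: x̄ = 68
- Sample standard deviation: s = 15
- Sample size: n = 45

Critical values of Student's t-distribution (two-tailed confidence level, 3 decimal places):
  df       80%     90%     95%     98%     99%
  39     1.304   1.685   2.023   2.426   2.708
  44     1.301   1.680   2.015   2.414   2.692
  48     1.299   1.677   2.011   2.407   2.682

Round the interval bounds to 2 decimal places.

The population standard deviation σ is unknown (only the sample standard deviation s is given), so use a t-interval with df = n - 1 = 45 - 1 = 44.

For 95% confidence with df = 44, t* = 2.015 (from t-table)

Standard error: SE = s/√n = 15/√45 = 2.236068

Margin of error: E = t* × SE = 2.015 × 2.236068 = 4.5057

T-interval: x̄ ± E = 68 ± 4.5057 = (63.4943, 72.5057)

Rounded to 2 decimal places:

(63.49, 72.51)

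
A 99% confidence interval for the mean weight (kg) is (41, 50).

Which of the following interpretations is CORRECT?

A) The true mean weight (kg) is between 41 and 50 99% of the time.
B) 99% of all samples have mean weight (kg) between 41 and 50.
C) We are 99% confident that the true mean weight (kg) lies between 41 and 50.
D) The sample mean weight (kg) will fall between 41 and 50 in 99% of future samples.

A confidence interval represents our confidence in the procedure, not a probability statement about the parameter.

Key concept: If we repeated this sampling process many times and computed a 99% CI each time, about 99% of those intervals would contain the true population parameter.

For this specific interval (41, 50):
- Midpoint (point estimate): 45.5
- Margin of error: 4.5

The correct interpretation is the one stating confidence that the true parameter lies in the interval — option C.

C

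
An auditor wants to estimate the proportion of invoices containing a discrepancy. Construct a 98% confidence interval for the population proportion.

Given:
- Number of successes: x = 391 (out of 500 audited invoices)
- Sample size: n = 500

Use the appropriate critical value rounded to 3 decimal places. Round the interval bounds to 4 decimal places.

Sample proportion: p̂ = 391/500 = 0.782000

Check conditions for normal approximation:
  np̂ = 391 ≥ 10 ✓
  n(1-p̂) = 109 ≥ 10 ✓

The sample is large enough, so use a z-interval (normal approximation) for the proportion.

For 98% confidence, z* = 2.326 (from standard normal table)

Standard error: SE = √(p̂(1-p̂)/n) = √(0.782000×0.218000/500) = 0.01846489

Margin of error: E = z* × SE = 2.326 × 0.01846489 = 0.042949

Z-interval: p̂ ± E = 0.782000 ± 0.042949 = (0.739051, 0.824949)

Rounded to 4 decimal places:

(0.7391, 0.8249)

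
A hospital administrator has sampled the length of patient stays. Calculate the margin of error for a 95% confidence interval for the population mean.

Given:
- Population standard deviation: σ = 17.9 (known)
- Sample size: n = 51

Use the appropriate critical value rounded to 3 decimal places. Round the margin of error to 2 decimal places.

The population standard deviation σ is known, so use the z-interval margin of error formula.

For 95% confidence, z* = 1.96 (from standard normal table)

Margin of error formula for z-interval: E = z* × σ/√n

E = 1.96 × 17.9/√51
  = 1.96 × 2.506501
  = 4.9127

Rounded to 2 decimal places:

4.91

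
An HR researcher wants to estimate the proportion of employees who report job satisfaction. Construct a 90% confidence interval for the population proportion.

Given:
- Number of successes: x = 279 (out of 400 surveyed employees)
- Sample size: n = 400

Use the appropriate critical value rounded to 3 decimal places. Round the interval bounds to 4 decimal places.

Sample proportion: p̂ = 279/400 = 0.697500

Check conditions for normal approximation:
  np̂ = 279 ≥ 10 ✓
  n(1-p̂) = 121 ≥ 10 ✓

The sample is large enough, so use a z-interval (normal approximation) for the proportion.

For 90% confidence, z* = 1.645 (from standard normal table)

Standard error: SE = √(p̂(1-p̂)/n) = √(0.697500×0.302500/400) = 0.02296703

Margin of error: E = z* × SE = 1.645 × 0.02296703 = 0.037781

Z-interval: p̂ ± E = 0.697500 ± 0.037781 = (0.659719, 0.735281)

Rounded to 4 decimal places:

(0.6597, 0.7353)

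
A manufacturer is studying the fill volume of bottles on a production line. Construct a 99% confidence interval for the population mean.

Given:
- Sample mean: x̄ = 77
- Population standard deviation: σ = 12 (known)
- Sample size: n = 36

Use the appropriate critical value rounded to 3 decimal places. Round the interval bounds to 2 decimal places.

The population standard deviation σ is known, so use a z-interval (standard normal critical value).

For 99% confidence, z* = 2.576 (from standard normal table)

Standard error: SE = σ/√n = 12/√36 = 2.000000

Margin of error: E = z* × SE = 2.576 × 2.000000 = 5.1520

Z-interval: x̄ ± E = 77 ± 5.1520 = (71.8480, 82.1520)

Rounded to 2 decimal places:

(71.85, 82.15)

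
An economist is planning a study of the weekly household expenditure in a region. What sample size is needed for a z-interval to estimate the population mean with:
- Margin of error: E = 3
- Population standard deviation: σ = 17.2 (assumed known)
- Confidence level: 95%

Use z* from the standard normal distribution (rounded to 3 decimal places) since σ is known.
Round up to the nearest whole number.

Using z* since population σ is known (z-interval formula).

For 95% confidence, z* = 1.96 (from standard normal table)

Sample size formula for z-interval: n = (z*σ/E)²

n = (1.96 × 17.2 / 3)²
  = (11.237333)²
  = 126.2777

Round up to the nearest whole number: n = 127

127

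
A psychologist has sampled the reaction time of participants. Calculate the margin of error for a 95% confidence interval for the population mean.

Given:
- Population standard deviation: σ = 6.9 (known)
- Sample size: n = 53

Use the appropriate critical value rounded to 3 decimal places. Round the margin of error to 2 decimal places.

The population standard deviation σ is known, so use the z-interval margin of error formula.

For 95% confidence, z* = 1.96 (from standard normal table)

Margin of error formula for z-interval: E = z* × σ/√n

E = 1.96 × 6.9/√53
  = 1.96 × 0.947788
  = 1.8577

Rounded to 2 decimal places:

1.86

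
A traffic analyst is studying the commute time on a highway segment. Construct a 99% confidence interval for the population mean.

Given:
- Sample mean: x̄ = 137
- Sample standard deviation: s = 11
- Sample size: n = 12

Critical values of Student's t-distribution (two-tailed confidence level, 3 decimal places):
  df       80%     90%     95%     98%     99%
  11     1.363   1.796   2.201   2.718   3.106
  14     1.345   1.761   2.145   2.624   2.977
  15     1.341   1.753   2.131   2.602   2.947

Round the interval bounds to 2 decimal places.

The population standard deviation σ is unknown (only the sample standard deviation s is given), so use a t-interval with df = n - 1 = 12 - 1 = 11.

For 99% confidence with df = 11, t* = 3.106 (from t-table)

Standard error: SE = s/√n = 11/√12 = 3.175426

Margin of error: E = t* × SE = 3.106 × 3.175426 = 9.8629

T-interval: x̄ ± E = 137 ± 9.8629 = (127.1371, 146.8629)

Rounded to 2 decimal places:

(127.14, 146.86)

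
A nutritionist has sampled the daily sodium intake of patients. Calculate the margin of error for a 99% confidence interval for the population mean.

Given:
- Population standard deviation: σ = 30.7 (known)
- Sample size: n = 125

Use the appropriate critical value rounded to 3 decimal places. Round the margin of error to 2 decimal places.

The population standard deviation σ is known, so use the z-interval margin of error formula.

For 99% confidence, z* = 2.576 (from standard normal table)

Margin of error formula for z-interval: E = z* × σ/√n

E = 2.576 × 30.7/√125
  = 2.576 × 2.745891
  = 7.0734

Rounded to 2 decimal places:

7.07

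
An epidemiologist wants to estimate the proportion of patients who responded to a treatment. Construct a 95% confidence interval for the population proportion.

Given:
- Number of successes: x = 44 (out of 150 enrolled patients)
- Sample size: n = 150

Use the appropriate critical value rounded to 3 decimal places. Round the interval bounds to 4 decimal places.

Sample proportion: p̂ = 44/150 = 0.293333

Check conditions for normal approximation:
  np̂ = 44 ≥ 10 ✓
  n(1-p̂) = 106 ≥ 10 ✓

The sample is large enough, so use a z-interval (normal approximation) for the proportion.

For 95% confidence, z* = 1.96 (from standard normal table)

Standard error: SE = √(p̂(1-p̂)/n) = √(0.293333×0.706667/150) = 0.03717426

Margin of error: E = z* × SE = 1.96 × 0.03717426 = 0.072862

Z-interval: p̂ ± E = 0.293333 ± 0.072862 = (0.220472, 0.366195)

Rounded to 4 decimal places:

(0.2205, 0.3662)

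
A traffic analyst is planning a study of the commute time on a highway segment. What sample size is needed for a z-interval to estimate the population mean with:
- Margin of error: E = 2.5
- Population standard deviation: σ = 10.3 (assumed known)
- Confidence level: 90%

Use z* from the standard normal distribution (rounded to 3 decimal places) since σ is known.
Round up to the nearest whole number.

Using z* since population σ is known (z-interval formula).

For 90% confidence, z* = 1.645 (from standard normal table)

Sample size formula for z-interval: n = (z*σ/E)²

n = (1.645 × 10.3 / 2.5)²
  = (6.777400)²
  = 45.9332

Round up to the nearest whole number: n = 46

46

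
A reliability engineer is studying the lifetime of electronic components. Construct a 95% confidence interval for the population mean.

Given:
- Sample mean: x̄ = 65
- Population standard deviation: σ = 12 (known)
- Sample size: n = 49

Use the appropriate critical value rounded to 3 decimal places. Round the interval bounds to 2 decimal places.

The population standard deviation σ is known, so use a z-interval (standard normal critical value).

For 95% confidence, z* = 1.96 (from standard normal table)

Standard error: SE = σ/√n = 12/√49 = 1.714286

Margin of error: E = z* × SE = 1.96 × 1.714286 = 3.3600

Z-interval: x̄ ± E = 65 ± 3.3600 = (61.6400, 68.3600)

Rounded to 2 decimal places:

(61.64, 68.36)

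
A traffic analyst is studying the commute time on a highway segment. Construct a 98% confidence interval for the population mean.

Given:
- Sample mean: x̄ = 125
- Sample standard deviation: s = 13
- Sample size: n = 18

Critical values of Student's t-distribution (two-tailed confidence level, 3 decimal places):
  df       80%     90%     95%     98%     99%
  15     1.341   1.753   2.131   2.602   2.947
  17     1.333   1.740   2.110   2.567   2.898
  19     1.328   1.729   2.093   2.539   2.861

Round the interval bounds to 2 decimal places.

The population standard deviation σ is unknown (only the sample standard deviation s is given), so use a t-interval with df = n - 1 = 18 - 1 = 17.

For 98% confidence with df = 17, t* = 2.567 (from t-table)

Standard error: SE = s/√n = 13/√18 = 3.064129

Margin of error: E = t* × SE = 2.567 × 3.064129 = 7.8656

T-interval: x̄ ± E = 125 ± 7.8656 = (117.1344, 132.8656)

Rounded to 2 decimal places:

(117.13, 132.87)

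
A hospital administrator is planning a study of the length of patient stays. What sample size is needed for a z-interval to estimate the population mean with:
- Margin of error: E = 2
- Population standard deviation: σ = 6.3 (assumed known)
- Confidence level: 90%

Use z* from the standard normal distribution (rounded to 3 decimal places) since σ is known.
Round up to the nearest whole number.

Using z* since population σ is known (z-interval formula).

For 90% confidence, z* = 1.645 (from standard normal table)

Sample size formula for z-interval: n = (z*σ/E)²

n = (1.645 × 6.3 / 2)²
  = (5.181750)²
  = 26.8505

Round up to the nearest whole number: n = 27

27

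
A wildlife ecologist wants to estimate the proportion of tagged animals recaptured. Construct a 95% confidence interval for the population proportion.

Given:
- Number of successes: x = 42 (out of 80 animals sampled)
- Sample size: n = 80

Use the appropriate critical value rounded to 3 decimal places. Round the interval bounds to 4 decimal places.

Sample proportion: p̂ = 42/80 = 0.525000

Check conditions for normal approximation:
  np̂ = 42 ≥ 10 ✓
  n(1-p̂) = 38 ≥ 10 ✓

The sample is large enough, so use a z-interval (normal approximation) for the proportion.

For 95% confidence, z* = 1.96 (from standard normal table)

Standard error: SE = √(p̂(1-p̂)/n) = √(0.525000×0.475000/80) = 0.05583178

Margin of error: E = z* × SE = 1.96 × 0.05583178 = 0.109430

Z-interval: p̂ ± E = 0.525000 ± 0.109430 = (0.415570, 0.634430)

Rounded to 4 decimal places:

(0.4156, 0.6344)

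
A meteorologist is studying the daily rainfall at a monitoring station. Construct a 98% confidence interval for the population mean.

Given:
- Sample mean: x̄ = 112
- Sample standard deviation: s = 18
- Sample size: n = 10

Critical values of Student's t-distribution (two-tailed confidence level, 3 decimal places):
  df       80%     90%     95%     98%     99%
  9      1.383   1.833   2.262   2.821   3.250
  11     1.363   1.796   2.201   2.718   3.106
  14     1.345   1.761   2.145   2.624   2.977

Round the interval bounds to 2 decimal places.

The population standard deviation σ is unknown (only the sample standard deviation s is given), so use a t-interval with df = n - 1 = 10 - 1 = 9.

For 98% confidence with df = 9, t* = 2.821 (from t-table)

Standard error: SE = s/√n = 18/√10 = 5.692100

Margin of error: E = t* × SE = 2.821 × 5.692100 = 16.0574

T-interval: x̄ ± E = 112 ± 16.0574 = (95.9426, 128.0574)

Rounded to 2 decimal places:

(95.94, 128.06)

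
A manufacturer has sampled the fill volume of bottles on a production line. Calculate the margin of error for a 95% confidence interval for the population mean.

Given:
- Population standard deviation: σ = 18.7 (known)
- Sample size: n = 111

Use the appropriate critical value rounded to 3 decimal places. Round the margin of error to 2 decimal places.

The population standard deviation σ is known, so use the z-interval margin of error formula.

For 95% confidence, z* = 1.96 (from standard normal table)

Margin of error formula for z-interval: E = z* × σ/√n

E = 1.96 × 18.7/√111
  = 1.96 × 1.774925
  = 3.4789

Rounded to 2 decimal places:

3.48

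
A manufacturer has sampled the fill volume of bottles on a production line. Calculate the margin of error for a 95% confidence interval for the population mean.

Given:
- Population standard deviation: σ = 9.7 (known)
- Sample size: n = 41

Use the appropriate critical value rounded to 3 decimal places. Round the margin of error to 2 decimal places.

The population standard deviation σ is known, so use the z-interval margin of error formula.

For 95% confidence, z* = 1.96 (from standard normal table)

Margin of error formula for z-interval: E = z* × σ/√n

E = 1.96 × 9.7/√41
  = 1.96 × 1.514885
  = 2.9692

Rounded to 2 decimal places:

2.97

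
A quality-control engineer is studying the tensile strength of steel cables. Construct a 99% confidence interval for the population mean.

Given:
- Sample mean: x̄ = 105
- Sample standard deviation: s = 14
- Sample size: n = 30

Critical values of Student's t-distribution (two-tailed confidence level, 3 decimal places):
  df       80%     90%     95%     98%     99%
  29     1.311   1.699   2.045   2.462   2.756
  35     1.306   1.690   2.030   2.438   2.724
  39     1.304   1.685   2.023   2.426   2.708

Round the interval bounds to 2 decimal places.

The population standard deviation σ is unknown (only the sample standard deviation s is given), so use a t-interval with df = n - 1 = 30 - 1 = 29.

For 99% confidence with df = 29, t* = 2.756 (from t-table)

Standard error: SE = s/√n = 14/√30 = 2.556039

Margin of error: E = t* × SE = 2.756 × 2.556039 = 7.0444

T-interval: x̄ ± E = 105 ± 7.0444 = (97.9556, 112.0444)

Rounded to 2 decimal places:

(97.96, 112.04)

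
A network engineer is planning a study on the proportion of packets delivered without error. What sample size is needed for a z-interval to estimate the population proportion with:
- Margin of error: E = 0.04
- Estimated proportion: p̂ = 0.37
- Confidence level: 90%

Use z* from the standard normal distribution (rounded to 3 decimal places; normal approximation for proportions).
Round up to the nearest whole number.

Using z* for proportion z-interval (normal approximation).

For 90% confidence, z* = 1.645 (from standard normal table)

Sample size formula for proportion z-interval: n = z*²p̂(1-p̂)/E²

n = 1.645² × 0.37 × 0.63 / 0.04²
  = 2.706025 × 0.2331 / 0.0016
  = 394.2340

Round up to the nearest whole number: n = 395

395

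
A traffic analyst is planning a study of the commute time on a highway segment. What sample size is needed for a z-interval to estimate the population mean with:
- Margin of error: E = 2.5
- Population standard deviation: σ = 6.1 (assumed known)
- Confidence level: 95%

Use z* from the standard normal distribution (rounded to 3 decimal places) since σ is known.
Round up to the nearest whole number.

Using z* since population σ is known (z-interval formula).

For 95% confidence, z* = 1.96 (from standard normal table)

Sample size formula for z-interval: n = (z*σ/E)²

n = (1.96 × 6.1 / 2.5)²
  = (4.782400)²
  = 22.8713

Round up to the nearest whole number: n = 23

23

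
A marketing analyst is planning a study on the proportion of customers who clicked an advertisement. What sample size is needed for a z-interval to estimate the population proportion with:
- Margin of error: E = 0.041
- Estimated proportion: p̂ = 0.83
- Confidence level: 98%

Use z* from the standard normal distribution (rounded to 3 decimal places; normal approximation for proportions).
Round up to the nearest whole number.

Using z* for proportion z-interval (normal approximation).

For 98% confidence, z* = 2.326 (from standard normal table)

Sample size formula for proportion z-interval: n = z*²p̂(1-p̂)/E²

n = 2.326² × 0.83 × 0.17 / 0.041²
  = 5.410276 × 0.1411 / 0.001681
  = 454.1285

Round up to the nearest whole number: n = 455

455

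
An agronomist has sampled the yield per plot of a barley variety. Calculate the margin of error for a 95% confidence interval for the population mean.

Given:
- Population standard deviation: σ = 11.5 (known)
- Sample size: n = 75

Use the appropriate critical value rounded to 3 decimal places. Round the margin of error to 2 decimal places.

The population standard deviation σ is known, so use the z-interval margin of error formula.

For 95% confidence, z* = 1.96 (from standard normal table)

Margin of error formula for z-interval: E = z* × σ/√n

E = 1.96 × 11.5/√75
  = 1.96 × 1.327906
  = 2.6027

Rounded to 2 decimal places:

2.60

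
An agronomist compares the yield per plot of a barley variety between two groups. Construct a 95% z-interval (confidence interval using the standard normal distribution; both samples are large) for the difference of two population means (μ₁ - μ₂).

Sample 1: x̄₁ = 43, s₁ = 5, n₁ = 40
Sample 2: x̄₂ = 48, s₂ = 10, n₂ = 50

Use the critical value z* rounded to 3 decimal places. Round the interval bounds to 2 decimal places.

Both samples are large (n₁ = 40 ≥ 30, n₂ = 50 ≥ 30), so a z-interval for the difference of means applies.

Point estimate: x̄₁ - x̄₂ = 43 - 48 = -5

Standard error: SE = √(s₁²/n₁ + s₂²/n₂)
= √(5²/40 + 10²/50)
= √(0.625000 + 2.000000)
= 1.620185

For 95% confidence, z* = 1.96 (from standard normal table)
Margin of error: E = z* × SE = 1.96 × 1.620185 = 3.1756

Z-interval: (x̄₁ - x̄₂) ± E = -5 ± 3.1756 = (-8.1756, -1.8244)

Rounded to 2 decimal places:

(-8.18, -1.82)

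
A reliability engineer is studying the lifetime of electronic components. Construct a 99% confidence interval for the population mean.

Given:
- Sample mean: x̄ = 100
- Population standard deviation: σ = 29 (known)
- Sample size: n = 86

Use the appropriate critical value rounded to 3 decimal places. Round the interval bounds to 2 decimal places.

The population standard deviation σ is known, so use a z-interval (standard normal critical value).

For 99% confidence, z* = 2.576 (from standard normal table)

Standard error: SE = σ/√n = 29/√86 = 3.127150

Margin of error: E = z* × SE = 2.576 × 3.127150 = 8.0555

Z-interval: x̄ ± E = 100 ± 8.0555 = (91.9445, 108.0555)

Rounded to 2 decimal places:

(91.94, 108.06)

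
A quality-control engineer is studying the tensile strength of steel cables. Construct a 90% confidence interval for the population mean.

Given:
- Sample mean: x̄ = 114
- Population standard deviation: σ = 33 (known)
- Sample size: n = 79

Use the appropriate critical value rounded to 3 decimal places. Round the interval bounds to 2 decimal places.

The population standard deviation σ is known, so use a z-interval (standard normal critical value).

For 90% confidence, z* = 1.645 (from standard normal table)

Standard error: SE = σ/√n = 33/√79 = 3.712790

Margin of error: E = z* × SE = 1.645 × 3.712790 = 6.1075

Z-interval: x̄ ± E = 114 ± 6.1075 = (107.8925, 120.1075)

Rounded to 2 decimal places:

(107.89, 120.11)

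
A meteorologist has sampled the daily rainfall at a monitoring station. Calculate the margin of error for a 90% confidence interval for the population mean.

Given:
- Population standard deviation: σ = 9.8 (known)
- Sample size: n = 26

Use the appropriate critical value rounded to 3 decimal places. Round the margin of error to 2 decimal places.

The population standard deviation σ is known, so use the z-interval margin of error formula.

For 90% confidence, z* = 1.645 (from standard normal table)

Margin of error formula for z-interval: E = z* × σ/√n

E = 1.645 × 9.8/√26
  = 1.645 × 1.921938
  = 3.1616

Rounded to 2 decimal places:

3.16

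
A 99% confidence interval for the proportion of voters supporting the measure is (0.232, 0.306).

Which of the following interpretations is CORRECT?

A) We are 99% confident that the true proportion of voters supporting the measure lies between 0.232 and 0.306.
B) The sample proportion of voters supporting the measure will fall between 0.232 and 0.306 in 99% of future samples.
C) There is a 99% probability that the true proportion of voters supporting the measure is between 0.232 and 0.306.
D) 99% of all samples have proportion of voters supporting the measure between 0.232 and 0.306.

A confidence interval represents our confidence in the procedure, not a probability statement about the parameter.

Key concept: If we repeated this sampling process many times and computed a 99% CI each time, about 99% of those intervals would contain the true population parameter.

For this specific interval (0.232, 0.306):
- Midpoint (point estimate): 0.269
- Margin of error: 0.037

The correct interpretation is the one stating confidence that the true parameter lies in the interval — option A.

A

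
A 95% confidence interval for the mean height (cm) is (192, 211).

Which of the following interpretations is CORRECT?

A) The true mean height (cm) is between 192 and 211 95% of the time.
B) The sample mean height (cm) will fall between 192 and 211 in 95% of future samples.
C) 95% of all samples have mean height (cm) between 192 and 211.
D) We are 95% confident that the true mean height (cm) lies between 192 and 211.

A confidence interval represents our confidence in the procedure, not a probability statement about the parameter.

Key concept: If we repeated this sampling process many times and computed a 95% CI each time, about 95% of those intervals would contain the true population parameter.

For this specific interval (192, 211):
- Midpoint (point estimate): 201.5
- Margin of error: 9.5

The correct interpretation is the one stating confidence that the true parameter lies in the interval — option D.

D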